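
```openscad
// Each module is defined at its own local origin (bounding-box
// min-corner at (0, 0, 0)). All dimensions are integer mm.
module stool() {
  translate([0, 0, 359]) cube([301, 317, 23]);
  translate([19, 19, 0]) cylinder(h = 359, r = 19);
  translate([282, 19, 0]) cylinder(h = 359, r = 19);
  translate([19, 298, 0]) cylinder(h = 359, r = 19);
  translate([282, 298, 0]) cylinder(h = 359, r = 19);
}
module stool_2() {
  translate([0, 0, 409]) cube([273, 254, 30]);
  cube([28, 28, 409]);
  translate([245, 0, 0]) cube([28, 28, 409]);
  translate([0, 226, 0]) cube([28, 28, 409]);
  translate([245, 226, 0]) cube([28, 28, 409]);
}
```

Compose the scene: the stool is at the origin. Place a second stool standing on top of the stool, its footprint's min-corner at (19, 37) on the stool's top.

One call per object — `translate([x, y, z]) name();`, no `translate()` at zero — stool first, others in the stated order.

stool();
translate([19, 37, 382]) stool_2();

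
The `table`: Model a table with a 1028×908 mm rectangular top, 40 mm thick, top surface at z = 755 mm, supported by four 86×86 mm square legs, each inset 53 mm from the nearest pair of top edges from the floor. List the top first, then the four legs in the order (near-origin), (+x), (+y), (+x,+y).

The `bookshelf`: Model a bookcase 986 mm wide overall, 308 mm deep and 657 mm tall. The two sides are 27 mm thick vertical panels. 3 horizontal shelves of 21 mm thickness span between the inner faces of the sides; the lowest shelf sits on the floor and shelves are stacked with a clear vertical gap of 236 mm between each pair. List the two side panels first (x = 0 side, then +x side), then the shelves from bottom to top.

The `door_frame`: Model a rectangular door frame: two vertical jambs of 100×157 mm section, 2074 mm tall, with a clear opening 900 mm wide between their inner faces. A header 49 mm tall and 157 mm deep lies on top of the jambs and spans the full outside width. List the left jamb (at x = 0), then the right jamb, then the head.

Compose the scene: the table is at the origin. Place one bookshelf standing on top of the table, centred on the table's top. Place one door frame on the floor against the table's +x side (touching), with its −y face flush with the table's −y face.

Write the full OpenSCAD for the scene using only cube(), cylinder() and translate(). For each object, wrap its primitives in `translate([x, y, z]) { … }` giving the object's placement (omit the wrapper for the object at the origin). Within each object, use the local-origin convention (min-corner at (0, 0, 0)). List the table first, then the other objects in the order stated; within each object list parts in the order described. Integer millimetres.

translate([0, 0, 715]) cube([1028, 908, 40]);
translate([53, 53, 0]) cube([86, 86, 715]);
translate([889, 53, 0]) cube([86, 86, 715]);
translate([53, 769, 0]) cube([86, 86, 715]);
translate([889, 769, 0]) cube([86, 86, 715]);
translate([21, 300, 755]) {
  cube([27, 308, 657]);
  translate([959, 0, 0]) cube([27, 308, 657]);
  translate([27, 0, 0]) cube([932, 308, 21]);
  translate([27, 0, 257]) cube([932, 308, 21]);
  translate([27, 0, 514]) cube([932, 308, 21]);
}
translate([1028, 0, 0]) {
  cube([100, 157, 2074]);
  translate([1000, 0, 0]) cube([100, 157, 2074]);
  translate([0, 0, 2074]) cube([1100, 157, 49]);
}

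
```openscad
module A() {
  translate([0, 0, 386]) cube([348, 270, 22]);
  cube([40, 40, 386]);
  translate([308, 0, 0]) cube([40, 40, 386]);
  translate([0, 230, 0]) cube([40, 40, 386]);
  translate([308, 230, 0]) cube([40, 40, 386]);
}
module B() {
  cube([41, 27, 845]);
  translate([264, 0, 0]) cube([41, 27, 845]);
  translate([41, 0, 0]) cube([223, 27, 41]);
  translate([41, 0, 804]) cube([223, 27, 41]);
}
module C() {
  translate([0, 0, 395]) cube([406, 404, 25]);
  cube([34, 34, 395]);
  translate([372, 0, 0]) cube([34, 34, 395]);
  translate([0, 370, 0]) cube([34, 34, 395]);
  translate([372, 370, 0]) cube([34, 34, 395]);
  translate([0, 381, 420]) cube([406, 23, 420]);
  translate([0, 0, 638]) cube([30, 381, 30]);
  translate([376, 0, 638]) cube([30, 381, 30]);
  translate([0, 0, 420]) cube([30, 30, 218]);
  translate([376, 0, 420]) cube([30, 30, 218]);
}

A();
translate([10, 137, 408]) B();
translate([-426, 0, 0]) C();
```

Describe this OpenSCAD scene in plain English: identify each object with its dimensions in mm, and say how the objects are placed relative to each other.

A is a simple wooden stool: a rectangular seat 348 mm (x) by 270 mm (y), 22 mm thick, top face at z = 408 mm, on four square legs, each 40×40 mm in cross-section. The legs rest on z = 0, each flush with a corner of the seat.

B is a picture frame with a 223×763 mm rectangular opening (x by z) and a uniform 41 mm border on every side. Frame depth is 27 mm along y. It is built from two vertical stiles running the full outside height and two horizontal rails spanning the gap between the stiles.

C is a chair. The seat is a 406×404×25 mm slab with its top at z = 420 mm, on four 34×34 mm corner legs (flush with the seat edges, standing on z = 0). A flat backrest 23 mm thick, 420 mm tall, spans the full seat width and rises from the seat top along its +y edge, rear face flush with the rear of the seat. Two armrests of 30×30 mm section run along each side from the seat's front edge to the front of the backrest, top faces 248 mm above the seat top and outer faces flush with the seat's x-edges; a 30×30 mm post under the front of each armrest stands on the seat at the front corner.

The picture frame is on top of the stool. The chair is on the floor beside the stool on its −x side.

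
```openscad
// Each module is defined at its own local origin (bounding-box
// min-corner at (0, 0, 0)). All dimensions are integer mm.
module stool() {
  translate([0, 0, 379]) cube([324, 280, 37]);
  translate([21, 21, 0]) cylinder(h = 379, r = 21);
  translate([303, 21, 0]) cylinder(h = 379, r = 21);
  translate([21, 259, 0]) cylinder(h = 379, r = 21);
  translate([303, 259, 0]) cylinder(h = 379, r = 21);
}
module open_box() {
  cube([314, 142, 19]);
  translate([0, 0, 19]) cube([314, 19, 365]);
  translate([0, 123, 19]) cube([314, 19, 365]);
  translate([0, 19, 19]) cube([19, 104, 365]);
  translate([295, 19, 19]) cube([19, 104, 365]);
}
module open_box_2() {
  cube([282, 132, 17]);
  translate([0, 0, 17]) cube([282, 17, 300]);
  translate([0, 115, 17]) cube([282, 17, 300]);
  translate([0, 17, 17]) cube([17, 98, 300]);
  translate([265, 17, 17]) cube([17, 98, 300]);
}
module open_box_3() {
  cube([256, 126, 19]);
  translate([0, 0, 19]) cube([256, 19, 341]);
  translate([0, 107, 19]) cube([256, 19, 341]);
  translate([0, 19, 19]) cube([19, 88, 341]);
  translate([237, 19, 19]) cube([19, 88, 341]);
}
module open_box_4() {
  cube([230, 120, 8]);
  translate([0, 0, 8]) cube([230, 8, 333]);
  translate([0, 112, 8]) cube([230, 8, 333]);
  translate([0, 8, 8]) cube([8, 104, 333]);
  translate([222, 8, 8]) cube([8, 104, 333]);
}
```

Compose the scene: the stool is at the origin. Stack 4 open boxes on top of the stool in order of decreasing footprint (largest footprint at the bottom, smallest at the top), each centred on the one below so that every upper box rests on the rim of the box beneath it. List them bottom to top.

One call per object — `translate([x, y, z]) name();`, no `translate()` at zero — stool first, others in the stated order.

stool();
translate([5, 69, 416]) open_box();
translate([21, 74, 800]) open_box_2();
translate([34, 77, 1117]) open_box_3();
translate([47, 80, 1477]) open_box_4();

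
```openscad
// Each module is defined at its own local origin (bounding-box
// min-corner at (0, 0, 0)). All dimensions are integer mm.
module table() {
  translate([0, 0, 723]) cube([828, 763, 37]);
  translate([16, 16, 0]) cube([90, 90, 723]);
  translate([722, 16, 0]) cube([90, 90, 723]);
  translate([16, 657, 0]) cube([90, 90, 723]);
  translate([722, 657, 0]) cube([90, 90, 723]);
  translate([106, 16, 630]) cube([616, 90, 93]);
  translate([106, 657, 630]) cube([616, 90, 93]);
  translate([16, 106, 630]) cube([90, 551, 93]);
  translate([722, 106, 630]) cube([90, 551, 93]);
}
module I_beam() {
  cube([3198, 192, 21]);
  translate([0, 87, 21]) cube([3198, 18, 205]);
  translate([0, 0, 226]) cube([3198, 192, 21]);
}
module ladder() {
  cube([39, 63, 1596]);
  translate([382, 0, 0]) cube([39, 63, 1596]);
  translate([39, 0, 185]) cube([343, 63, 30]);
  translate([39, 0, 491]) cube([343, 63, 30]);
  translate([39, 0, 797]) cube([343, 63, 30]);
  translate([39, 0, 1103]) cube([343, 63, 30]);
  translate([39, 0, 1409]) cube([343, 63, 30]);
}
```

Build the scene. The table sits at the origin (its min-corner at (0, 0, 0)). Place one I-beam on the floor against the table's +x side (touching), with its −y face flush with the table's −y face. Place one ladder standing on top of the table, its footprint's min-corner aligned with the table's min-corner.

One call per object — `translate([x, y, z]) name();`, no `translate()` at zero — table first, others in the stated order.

table();
translate([828, 0, 0]) I_beam();
translate([0, 0, 760]) ladder();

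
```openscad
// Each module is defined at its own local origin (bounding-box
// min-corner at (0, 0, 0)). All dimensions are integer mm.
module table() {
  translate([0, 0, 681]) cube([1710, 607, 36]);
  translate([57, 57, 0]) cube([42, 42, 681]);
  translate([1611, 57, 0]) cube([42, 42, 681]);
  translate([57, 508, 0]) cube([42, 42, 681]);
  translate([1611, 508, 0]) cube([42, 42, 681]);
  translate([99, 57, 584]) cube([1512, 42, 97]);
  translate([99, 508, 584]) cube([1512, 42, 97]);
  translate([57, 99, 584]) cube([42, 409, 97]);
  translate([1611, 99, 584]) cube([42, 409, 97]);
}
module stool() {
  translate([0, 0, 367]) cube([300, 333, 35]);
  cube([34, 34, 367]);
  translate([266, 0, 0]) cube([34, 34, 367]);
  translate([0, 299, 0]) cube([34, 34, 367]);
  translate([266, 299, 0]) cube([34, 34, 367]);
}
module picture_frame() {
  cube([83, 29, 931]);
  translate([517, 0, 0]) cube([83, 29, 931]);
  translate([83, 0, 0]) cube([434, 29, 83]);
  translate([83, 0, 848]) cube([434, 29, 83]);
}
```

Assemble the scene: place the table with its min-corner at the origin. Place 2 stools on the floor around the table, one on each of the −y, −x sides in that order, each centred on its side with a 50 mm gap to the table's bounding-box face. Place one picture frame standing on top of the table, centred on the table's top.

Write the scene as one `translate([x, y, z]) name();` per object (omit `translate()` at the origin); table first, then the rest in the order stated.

table();
translate([705, -383, 0]) stool();
translate([-350, 137, 0]) stool();
translate([555, 289, 717]) picture_frame();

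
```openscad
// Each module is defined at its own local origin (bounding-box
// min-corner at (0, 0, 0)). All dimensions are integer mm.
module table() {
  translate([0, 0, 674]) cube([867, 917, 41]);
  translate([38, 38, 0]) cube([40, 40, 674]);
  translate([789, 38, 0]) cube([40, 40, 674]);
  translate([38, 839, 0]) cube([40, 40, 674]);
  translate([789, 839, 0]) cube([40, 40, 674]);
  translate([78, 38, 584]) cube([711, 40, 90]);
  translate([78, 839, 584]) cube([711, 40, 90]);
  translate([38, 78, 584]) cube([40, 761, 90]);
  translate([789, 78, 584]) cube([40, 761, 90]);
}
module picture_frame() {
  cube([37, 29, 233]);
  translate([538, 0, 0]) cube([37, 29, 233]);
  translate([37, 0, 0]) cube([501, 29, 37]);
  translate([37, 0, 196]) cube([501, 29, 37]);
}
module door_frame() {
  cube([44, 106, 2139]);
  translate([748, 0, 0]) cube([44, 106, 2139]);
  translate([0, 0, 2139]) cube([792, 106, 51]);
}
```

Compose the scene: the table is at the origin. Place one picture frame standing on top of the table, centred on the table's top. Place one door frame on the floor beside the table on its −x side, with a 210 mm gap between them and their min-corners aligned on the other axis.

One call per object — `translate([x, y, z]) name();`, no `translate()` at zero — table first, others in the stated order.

table();
translate([146, 444, 715]) picture_frame();
translate([-1002, 0, 0]) door_frame();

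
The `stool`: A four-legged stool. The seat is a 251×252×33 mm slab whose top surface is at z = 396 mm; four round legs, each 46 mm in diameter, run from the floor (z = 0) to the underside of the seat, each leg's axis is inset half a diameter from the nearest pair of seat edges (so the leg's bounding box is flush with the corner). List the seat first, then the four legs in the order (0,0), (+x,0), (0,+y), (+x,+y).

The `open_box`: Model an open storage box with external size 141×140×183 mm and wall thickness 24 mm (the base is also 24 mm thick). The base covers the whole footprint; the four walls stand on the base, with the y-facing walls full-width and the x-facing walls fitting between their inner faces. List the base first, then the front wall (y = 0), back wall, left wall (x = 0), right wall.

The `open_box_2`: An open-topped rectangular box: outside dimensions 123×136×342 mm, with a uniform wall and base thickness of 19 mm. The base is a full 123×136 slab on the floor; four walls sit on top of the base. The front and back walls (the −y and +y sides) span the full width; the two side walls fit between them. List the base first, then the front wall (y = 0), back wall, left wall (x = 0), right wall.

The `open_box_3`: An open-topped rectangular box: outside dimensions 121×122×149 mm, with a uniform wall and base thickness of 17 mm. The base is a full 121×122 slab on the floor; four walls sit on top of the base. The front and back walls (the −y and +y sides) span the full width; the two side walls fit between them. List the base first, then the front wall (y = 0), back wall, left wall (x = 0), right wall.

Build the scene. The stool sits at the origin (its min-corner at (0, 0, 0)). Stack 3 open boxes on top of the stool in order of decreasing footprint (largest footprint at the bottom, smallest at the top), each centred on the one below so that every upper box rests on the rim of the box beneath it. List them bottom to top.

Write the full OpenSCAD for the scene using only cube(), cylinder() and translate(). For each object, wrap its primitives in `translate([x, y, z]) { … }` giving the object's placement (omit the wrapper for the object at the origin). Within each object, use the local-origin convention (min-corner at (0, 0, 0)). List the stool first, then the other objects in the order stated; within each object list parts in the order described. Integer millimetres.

translate([0, 0, 363]) cube([251, 252, 33]);
translate([23, 23, 0]) cylinder(h = 363, r = 23);
translate([228, 23, 0]) cylinder(h = 363, r = 23);
translate([23, 229, 0]) cylinder(h = 363, r = 23);
translate([228, 229, 0]) cylinder(h = 363, r = 23);
translate([55, 56, 396]) {
  cube([141, 140, 24]);
  translate([0, 0, 24]) cube([141, 24, 159]);
  translate([0, 116, 24]) cube([141, 24, 159]);
  translate([0, 24, 24]) cube([24, 92, 159]);
  translate([117, 24, 24]) cube([24, 92, 159]);
}
translate([64, 58, 579]) {
  cube([123, 136, 19]);
  translate([0, 0, 19]) cube([123, 19, 323]);
  translate([0, 117, 19]) cube([123, 19, 323]);
  translate([0, 19, 19]) cube([19, 98, 323]);
  translate([104, 19, 19]) cube([19, 98, 323]);
}
translate([65, 65, 921]) {
  cube([121, 122, 17]);
  translate([0, 0, 17]) cube([121, 17, 132]);
  translate([0, 105, 17]) cube([121, 17, 132]);
  translate([0, 17, 17]) cube([17, 88, 132]);
  translate([104, 17, 17]) cube([17, 88, 132]);
}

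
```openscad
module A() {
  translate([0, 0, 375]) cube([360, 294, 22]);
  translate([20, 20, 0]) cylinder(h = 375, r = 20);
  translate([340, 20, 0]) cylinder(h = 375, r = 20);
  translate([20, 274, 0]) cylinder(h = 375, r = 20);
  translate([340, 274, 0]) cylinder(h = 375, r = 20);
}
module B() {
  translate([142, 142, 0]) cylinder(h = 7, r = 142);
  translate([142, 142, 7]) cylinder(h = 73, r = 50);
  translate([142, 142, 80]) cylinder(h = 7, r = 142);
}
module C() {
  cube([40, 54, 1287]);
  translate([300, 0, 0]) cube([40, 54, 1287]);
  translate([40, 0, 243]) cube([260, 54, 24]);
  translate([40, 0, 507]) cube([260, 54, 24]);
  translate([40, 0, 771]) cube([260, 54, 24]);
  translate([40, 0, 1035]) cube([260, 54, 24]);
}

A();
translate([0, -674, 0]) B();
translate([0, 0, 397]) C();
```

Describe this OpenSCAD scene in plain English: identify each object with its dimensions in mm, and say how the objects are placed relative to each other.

A is a simple wooden stool: a rectangular seat 360 mm (x) by 294 mm (y), 22 mm thick, top face at z = 397 mm, on four round legs, each 40 mm in diameter. The legs rest on z = 0, each leg's axis is inset half a diameter from the nearest pair of seat edges (so the leg's bounding box is flush with the corner).

B is a spool: two coaxial disc flanges of radius 142 mm and thickness 7 mm, joined by a core cylinder of radius 50 mm and height 73 mm. The lower flange rests on z = 0 and the three cylinders share a vertical axis.

C is a straight ladder. Two 40×54 mm vertical rails, 1287 mm tall, stand 340 mm apart (outside-to-outside) with their front faces coplanar on the −y side. 4 rungs, each 54 mm deep and 24 mm tall, span between the inner faces of the rails, front faces flush with the rails. The lowest rung's underside is at z = 243 mm and rungs are spaced 264 mm apart (underside to underside).

The spool is on the floor beside the stool on its −y side. The ladder is on top of the stool.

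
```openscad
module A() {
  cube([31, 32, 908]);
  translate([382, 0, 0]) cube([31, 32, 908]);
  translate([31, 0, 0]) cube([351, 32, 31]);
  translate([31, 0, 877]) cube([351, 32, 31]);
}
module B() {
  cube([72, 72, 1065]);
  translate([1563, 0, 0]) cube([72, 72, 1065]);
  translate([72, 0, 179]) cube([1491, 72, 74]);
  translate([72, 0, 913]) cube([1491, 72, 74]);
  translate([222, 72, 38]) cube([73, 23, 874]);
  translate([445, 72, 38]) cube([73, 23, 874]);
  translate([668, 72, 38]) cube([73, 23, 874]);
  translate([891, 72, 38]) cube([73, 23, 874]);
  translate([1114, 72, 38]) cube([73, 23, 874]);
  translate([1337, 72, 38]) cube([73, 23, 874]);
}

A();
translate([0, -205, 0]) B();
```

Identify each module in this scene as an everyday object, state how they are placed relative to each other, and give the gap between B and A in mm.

The fence section's nearest face is 110 mm from the picture frame's −y face.

A is a picture frame. B is a fence section. The fence section is on the floor beside the picture frame on its −y side. The gap between the fence section and the picture frame is 110 mm.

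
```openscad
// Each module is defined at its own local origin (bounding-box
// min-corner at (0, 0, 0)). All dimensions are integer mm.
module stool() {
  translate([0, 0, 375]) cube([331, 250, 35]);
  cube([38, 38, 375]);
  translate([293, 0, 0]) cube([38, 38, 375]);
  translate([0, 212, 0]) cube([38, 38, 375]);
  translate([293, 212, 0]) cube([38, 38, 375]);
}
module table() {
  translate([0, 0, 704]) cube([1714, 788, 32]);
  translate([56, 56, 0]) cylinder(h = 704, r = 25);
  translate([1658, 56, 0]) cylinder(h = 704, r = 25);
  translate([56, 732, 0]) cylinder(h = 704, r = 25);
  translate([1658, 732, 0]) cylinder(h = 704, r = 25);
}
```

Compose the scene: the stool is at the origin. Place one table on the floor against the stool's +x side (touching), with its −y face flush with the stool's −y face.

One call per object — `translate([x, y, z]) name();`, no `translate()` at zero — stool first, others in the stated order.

stool();
translate([331, 0, 0]) table();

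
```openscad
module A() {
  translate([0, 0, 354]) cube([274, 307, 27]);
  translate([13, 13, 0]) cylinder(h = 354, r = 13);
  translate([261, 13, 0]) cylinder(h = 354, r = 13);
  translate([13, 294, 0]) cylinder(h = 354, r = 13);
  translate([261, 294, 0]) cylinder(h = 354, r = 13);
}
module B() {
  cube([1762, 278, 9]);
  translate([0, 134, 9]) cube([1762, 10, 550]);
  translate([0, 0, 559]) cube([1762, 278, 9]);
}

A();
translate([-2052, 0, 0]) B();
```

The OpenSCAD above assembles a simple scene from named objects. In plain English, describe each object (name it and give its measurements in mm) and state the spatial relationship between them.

A is a four-legged stool. The seat is a 274×307×27 mm slab whose top surface is at z = 381 mm; four round legs, each 26 mm in diameter, run from the floor (z = 0) to the underside of the seat, each leg's axis is inset half a diameter from the nearest pair of seat edges (so the leg's bounding box is flush with the corner).

B is an I-beam lying along x, 1762 mm long. Overall section height 568 mm. Two flanges 278 mm wide (y) and 9 mm thick, one on the floor and one at the top; a web 10 mm thick runs between them, centred on the flange width.

The I-beam is on the floor beside the stool on its −x side.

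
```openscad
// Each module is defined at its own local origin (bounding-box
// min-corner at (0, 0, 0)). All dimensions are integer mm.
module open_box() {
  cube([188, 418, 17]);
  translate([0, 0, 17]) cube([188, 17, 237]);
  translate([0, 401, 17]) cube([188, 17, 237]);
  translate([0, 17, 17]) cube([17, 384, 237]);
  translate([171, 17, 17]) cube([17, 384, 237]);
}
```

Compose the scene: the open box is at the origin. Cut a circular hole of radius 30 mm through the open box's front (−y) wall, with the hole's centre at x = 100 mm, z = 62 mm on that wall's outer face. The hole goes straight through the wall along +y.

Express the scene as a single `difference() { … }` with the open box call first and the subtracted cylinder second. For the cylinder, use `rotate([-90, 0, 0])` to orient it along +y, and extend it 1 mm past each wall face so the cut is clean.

difference() {
  open_box();
  translate([100, -1, 62]) rotate([-90, 0, 0]) cylinder(h = 19, r = 30);
}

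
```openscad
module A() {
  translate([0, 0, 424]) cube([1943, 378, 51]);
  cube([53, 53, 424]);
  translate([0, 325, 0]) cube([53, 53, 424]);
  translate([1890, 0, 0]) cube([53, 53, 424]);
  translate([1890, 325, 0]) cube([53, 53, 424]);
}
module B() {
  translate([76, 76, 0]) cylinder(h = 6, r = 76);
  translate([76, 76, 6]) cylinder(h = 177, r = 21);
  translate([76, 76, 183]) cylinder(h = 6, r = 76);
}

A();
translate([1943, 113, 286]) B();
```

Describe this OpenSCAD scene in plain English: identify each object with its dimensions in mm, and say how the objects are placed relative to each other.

A is a bench: a 1943×378 mm seat slab, 51 mm thick, top at z = 475 mm, on four 53×53 mm square legs flush with the seat corners and standing on z = 0.

B is a spool: two coaxial disc flanges of radius 76 mm and thickness 6 mm, joined by a core cylinder of radius 21 mm and height 177 mm. The lower flange rests on z = 0 and the three cylinders share a vertical axis.

The spool is beside the bench with their tops flush at z = 475.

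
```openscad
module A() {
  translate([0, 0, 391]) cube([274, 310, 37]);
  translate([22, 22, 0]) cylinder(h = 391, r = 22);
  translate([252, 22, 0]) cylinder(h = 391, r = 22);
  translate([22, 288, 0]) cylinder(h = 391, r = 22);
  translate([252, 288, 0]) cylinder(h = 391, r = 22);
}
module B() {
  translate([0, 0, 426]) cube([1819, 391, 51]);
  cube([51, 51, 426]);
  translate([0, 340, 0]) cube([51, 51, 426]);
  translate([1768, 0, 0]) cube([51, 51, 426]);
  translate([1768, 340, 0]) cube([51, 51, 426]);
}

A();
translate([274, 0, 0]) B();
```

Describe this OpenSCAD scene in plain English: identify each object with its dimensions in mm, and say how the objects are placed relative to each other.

A is a four-legged stool. The seat is 274×310 mm, 37 mm thick, top at z = 428 mm. It stands on four round legs, each 44 mm in diameter, from z = 0 to the seat underside, each leg's axis is inset half a diameter from the nearest pair of seat edges (so the leg's bounding box is flush with the corner).

B is a bench: a 1819×391 mm seat slab, 51 mm thick, top at z = 477 mm, on four 51×51 mm square legs flush with the seat corners and standing on z = 0.

The bench is against the stool's +x side, with their −y faces flush.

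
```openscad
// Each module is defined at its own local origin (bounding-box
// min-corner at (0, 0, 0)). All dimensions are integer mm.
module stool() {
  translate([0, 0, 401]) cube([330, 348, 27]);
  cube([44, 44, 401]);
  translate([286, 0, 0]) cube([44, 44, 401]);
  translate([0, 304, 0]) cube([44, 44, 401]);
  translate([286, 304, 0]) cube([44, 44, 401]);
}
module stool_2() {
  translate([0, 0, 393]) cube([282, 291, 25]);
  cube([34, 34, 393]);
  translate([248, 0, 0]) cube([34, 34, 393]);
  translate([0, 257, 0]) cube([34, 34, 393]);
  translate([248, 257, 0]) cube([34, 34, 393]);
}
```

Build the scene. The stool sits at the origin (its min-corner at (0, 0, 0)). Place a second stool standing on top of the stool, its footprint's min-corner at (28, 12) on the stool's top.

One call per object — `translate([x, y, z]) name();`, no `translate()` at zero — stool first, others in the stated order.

stool();
translate([28, 12, 428]) stool_2();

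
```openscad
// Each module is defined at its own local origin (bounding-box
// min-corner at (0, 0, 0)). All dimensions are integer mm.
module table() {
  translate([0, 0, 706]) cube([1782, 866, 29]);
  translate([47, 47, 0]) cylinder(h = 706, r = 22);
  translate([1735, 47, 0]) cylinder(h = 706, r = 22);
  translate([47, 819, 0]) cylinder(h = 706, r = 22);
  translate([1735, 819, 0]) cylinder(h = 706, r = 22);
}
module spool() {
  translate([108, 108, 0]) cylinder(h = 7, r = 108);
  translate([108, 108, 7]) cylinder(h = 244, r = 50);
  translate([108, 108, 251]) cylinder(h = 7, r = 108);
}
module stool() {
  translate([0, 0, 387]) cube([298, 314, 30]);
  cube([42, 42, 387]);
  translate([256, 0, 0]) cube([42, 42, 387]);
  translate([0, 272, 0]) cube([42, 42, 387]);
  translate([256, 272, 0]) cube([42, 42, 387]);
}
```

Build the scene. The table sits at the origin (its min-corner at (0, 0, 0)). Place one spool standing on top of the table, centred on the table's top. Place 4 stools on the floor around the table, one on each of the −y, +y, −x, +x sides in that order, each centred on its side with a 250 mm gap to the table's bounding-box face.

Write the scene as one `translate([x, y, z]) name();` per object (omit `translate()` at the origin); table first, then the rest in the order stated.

table();
translate([783, 325, 735]) spool();
translate([742, -564, 0]) stool();
translate([742, 1116, 0]) stool();
translate([-548, 276, 0]) stool();
translate([2032, 276, 0]) stool();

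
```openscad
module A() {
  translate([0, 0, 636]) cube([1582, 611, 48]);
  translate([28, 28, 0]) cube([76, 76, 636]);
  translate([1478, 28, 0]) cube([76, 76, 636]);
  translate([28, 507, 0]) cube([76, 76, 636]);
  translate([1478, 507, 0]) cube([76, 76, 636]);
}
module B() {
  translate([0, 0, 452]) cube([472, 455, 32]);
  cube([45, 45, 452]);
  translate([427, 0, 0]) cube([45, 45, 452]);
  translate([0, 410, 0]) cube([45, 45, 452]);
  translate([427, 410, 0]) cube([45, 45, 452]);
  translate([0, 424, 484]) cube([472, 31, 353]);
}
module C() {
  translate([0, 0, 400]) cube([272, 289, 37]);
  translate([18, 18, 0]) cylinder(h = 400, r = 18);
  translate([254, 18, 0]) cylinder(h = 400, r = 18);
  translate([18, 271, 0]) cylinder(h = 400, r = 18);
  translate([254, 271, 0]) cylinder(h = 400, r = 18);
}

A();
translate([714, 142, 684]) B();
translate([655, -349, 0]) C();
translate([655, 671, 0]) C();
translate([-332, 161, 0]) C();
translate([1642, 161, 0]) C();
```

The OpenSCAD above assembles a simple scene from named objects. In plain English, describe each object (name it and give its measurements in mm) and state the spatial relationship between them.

A is a table: top 1582 mm (x) × 611 mm (y), 48 mm thick, upper face at z = 684 mm, on four 76×76 mm square legs, each inset 28 mm from the nearest pair of top edges, running from z = 0 to the bottom of the top.

B is a chair: 472×455 mm seat, 32 mm thick, top at z = 484 mm, on four 45 mm square corner legs flush with the seat edges. A 31 mm thick backrest slab spans the full seat width, extending 353 mm above the seat top, its back face flush with the seat's +y edge.

C is a four-legged stool. The seat is a 272×289×37 mm slab whose top surface is at z = 437 mm; four round legs, each 36 mm in diameter, run from the floor (z = 0) to the underside of the seat, each leg's axis is inset half a diameter from the nearest pair of seat edges (so the leg's bounding box is flush with the corner).

The chair is on top of the table. Four stools sit around the table at the −y, +y, −x, +x sides.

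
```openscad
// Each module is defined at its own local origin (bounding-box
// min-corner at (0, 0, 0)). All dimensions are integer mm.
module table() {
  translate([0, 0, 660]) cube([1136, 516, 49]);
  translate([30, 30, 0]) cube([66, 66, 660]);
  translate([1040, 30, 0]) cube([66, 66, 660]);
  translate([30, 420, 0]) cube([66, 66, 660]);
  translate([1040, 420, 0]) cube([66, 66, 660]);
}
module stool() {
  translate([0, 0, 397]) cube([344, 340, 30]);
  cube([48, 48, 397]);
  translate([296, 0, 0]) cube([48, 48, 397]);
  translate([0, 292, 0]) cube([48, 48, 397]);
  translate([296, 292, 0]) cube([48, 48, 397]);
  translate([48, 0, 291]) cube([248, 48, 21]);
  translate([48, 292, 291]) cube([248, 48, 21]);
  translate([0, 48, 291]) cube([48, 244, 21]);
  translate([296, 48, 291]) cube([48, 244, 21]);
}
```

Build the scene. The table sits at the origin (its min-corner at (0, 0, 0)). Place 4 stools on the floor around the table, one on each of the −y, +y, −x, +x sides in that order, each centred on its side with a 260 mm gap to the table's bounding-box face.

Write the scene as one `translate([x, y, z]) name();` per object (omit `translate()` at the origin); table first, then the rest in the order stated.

table();
translate([396, -600, 0]) stool();
translate([396, 776, 0]) stool();
translate([-604, 88, 0]) stool();
translate([1396, 88, 0]) stool();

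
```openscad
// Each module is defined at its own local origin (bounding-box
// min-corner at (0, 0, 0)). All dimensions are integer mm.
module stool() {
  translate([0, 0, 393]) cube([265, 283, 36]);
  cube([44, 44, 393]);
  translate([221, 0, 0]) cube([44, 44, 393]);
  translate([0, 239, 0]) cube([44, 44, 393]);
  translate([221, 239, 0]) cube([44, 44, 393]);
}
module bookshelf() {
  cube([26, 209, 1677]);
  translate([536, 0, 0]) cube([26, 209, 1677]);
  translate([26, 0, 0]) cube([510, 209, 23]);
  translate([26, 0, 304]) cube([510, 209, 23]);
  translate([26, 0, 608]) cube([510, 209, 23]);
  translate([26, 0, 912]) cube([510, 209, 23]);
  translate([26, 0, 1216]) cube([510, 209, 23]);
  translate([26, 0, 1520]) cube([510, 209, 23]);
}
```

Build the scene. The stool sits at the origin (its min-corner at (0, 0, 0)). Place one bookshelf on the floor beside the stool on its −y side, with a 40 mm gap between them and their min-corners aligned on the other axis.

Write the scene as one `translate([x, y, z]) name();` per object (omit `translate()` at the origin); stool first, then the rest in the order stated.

stool();
translate([0, -249, 0]) bookshelf();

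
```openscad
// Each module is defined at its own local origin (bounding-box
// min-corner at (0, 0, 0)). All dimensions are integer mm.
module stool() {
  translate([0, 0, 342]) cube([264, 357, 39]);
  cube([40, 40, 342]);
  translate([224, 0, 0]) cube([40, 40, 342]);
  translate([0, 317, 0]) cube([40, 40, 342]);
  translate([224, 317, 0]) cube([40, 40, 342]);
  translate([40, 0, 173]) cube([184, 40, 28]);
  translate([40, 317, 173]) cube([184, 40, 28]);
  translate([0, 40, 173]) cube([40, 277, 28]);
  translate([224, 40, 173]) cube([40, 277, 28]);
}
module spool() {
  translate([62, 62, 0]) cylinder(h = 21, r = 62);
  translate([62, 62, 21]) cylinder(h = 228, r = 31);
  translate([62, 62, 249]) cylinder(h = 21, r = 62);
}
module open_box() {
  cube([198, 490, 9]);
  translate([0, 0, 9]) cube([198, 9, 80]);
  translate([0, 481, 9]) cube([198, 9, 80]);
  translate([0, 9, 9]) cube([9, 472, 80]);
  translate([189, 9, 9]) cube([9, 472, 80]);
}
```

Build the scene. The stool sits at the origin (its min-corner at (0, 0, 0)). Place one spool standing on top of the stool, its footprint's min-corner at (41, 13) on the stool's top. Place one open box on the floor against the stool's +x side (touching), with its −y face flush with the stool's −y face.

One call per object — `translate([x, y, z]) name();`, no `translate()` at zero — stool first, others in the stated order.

stool();
translate([41, 13, 381]) spool();
translate([264, 0, 0]) open_box();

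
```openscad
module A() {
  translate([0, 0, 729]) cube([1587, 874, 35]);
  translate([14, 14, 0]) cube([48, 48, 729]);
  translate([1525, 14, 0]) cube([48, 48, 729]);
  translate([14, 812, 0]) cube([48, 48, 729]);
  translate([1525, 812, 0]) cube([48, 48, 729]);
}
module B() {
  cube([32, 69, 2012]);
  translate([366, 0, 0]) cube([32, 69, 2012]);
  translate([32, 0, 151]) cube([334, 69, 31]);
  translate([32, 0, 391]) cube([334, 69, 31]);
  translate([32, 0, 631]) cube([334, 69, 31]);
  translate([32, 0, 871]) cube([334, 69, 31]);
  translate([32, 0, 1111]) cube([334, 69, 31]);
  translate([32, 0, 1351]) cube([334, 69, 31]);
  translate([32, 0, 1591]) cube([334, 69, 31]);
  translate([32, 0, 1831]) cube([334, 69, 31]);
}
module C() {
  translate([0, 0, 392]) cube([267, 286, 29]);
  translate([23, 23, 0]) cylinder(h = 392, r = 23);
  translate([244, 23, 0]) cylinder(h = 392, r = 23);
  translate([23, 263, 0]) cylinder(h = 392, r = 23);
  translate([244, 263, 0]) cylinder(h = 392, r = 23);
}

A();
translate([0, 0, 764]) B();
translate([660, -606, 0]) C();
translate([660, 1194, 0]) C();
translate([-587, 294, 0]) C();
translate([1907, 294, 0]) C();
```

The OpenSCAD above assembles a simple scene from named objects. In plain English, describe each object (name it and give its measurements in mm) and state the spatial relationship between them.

A is a rectangular dining table. The top is 1587×874×35 mm with its upper surface at z = 764 mm. It stands on four 48×48 mm square legs, each inset 14 mm from the nearest pair of top edges, running from the floor to the underside of the top.

B is a straight ladder. Two 32×69 mm vertical rails, 2012 mm tall, stand 398 mm apart (outside-to-outside) with their front faces coplanar on the −y side. 8 rungs, each 69 mm deep and 31 mm tall, span between the inner faces of the rails, front faces flush with the rails. The lowest rung's underside is at z = 151 mm and rungs are spaced 240 mm apart (underside to underside).

C is a four-legged stool. The seat is 267×286 mm, 29 mm thick, top at z = 421 mm. It stands on four round legs, each 46 mm in diameter, from z = 0 to the seat underside, each leg's axis is inset half a diameter from the nearest pair of seat edges (so the leg's bounding box is flush with the corner).

The ladder is on top of the table. Four stools sit around the table at the −y, +y, −x, +x sides.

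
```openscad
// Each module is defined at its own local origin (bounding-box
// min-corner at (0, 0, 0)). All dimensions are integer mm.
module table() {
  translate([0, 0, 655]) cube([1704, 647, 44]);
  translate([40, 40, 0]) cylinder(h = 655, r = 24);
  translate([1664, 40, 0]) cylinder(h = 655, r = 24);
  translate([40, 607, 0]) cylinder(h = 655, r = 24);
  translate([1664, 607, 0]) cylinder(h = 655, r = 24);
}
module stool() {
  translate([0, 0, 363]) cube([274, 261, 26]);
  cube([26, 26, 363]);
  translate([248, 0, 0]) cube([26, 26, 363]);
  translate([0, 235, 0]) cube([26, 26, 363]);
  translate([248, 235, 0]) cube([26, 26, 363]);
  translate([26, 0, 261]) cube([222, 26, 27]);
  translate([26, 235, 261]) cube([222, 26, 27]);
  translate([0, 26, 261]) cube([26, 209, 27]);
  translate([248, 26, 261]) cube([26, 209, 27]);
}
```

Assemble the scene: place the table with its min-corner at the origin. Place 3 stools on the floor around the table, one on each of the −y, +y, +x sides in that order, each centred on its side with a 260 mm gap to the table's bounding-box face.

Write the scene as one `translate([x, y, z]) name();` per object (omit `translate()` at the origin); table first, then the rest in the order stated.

table();
translate([715, -521, 0]) stool();
translate([715, 907, 0]) stool();
translate([1964, 193, 0]) stool();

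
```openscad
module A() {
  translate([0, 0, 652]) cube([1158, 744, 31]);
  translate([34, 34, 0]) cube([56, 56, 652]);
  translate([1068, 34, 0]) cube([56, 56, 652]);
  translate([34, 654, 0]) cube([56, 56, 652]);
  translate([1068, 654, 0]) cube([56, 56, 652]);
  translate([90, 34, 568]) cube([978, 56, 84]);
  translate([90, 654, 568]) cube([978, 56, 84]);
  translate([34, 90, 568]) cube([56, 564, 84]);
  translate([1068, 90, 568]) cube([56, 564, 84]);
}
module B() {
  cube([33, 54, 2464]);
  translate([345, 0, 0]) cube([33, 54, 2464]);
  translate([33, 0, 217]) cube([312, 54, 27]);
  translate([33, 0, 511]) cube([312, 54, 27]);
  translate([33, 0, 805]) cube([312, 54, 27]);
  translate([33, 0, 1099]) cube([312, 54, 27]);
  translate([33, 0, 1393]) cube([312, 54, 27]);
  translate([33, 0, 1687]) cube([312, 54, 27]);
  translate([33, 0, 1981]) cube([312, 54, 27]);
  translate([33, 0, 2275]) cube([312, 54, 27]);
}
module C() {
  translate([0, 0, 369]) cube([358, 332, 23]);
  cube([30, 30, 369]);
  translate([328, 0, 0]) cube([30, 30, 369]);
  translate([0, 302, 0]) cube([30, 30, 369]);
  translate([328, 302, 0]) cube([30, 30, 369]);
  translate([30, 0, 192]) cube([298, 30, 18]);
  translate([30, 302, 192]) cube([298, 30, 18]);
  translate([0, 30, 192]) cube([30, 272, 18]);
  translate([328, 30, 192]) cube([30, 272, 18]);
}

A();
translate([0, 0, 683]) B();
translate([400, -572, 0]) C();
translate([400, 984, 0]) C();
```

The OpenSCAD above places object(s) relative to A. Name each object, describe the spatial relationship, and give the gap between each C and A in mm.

Each stool's nearest face is 240 mm from the table's bounding box.

A is a table. B is a ladder. C is a stool. The ladder is on top of the table. Two stools sit around the table at the −y, +y sides. The gap between each stool and the table is 240 mm.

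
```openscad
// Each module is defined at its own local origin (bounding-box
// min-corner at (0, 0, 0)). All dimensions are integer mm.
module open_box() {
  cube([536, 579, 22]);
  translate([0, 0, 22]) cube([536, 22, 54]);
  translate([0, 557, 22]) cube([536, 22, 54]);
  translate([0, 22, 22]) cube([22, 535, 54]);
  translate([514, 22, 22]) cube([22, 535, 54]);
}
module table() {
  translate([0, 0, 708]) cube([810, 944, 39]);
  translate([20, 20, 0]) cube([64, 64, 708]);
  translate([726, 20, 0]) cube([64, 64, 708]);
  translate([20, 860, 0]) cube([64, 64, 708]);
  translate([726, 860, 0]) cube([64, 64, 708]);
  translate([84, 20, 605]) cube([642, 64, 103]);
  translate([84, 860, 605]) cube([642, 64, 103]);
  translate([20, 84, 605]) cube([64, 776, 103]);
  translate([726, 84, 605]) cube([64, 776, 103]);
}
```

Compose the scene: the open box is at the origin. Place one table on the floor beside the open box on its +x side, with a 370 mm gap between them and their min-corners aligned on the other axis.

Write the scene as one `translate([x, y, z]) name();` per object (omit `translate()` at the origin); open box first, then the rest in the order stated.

open_box();
translate([906, 0, 0]) table();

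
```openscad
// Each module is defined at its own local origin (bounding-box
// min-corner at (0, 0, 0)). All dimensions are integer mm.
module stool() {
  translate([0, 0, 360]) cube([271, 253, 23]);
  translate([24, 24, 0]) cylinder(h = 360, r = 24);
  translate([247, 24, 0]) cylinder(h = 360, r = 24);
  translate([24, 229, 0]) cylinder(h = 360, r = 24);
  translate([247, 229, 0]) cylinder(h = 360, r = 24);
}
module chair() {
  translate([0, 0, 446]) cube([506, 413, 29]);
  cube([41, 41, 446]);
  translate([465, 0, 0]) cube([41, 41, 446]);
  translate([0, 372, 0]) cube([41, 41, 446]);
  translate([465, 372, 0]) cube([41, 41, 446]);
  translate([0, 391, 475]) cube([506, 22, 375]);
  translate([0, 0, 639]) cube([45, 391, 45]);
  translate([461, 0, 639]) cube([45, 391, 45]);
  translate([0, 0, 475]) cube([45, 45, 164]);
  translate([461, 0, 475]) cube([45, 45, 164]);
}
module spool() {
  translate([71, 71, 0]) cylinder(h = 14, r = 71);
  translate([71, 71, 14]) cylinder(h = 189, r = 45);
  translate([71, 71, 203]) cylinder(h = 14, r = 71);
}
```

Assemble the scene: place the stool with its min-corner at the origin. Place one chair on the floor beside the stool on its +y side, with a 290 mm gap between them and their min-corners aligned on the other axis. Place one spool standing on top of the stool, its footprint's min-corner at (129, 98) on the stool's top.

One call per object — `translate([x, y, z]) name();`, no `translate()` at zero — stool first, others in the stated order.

stool();
translate([0, 543, 0]) chair();
translate([129, 98, 383]) spool();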